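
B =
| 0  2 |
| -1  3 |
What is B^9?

tr B = 3 and det B = 2, so the characteristic polynomial is λ² − (3)λ + (2) with roots 1 and 2.
Eigenvectors give P = [[-2, 1], [-1, 1]] with P⁻¹ = [[-1, 1], [-1, 2]], and B = P·diag(1, 2)·P⁻¹.
Then B^9 = P·diag(1, 512)·P⁻¹ = [[-2, 512], [-1, 512]] · [[-1, 1], [-1, 2]] = [[-510, 1022], [-511, 1023]].

[[-510, 1022], [-511, 1023]]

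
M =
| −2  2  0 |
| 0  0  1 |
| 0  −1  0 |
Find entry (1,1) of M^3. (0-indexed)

M^2 = [[4, −4, 2], [0, −1, 0], [0, 0, −1]]
M^3 = [[−8, 6, −4], [0, 0, −1], [0, 1, 0]]

0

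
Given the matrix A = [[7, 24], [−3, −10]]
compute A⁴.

[[−119, −360], [45, 136]]

tr A = −3 and det A = 2, so the characteristic polynomial is λ² − (−3)λ + (2) with roots −2 and −1.
Eigenvectors give P = [[−8, −3], [3, 1]] with P⁻¹ = [[1, 3], [−3, −8]], and A = P·diag(−2, −1)·P⁻¹.
Then A⁴ = P·diag(16, 1)·P⁻¹ = [[−128, −3], [48, 1]] · [[1, 3], [−3, −8]] = [[−119, −360], [45, 136]].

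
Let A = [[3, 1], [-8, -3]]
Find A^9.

A² = I (check: tr A = 0 and det A = -1), so A^9 = A since 9 is odd.

[[3, 1], [-8, -3]]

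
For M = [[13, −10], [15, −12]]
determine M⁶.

[[2059, −1330], [1995, −1266]]

tr M = 1 and det M = −6, so the characteristic polynomial is λ² − (1)λ + (−6) with roots −2 and 3.
Eigenvectors give P = [[2, −1], [3, −1]] with P⁻¹ = [[−1, 1], [−3, 2]], and M = P·diag(−2, 3)·P⁻¹.
Then M⁶ = P·diag(64, 729)·P⁻¹ = [[128, −729], [192, −729]] · [[−1, 1], [−3, 2]] = [[2059, −1330], [1995, −1266]].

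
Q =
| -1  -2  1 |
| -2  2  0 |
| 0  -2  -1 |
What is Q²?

[[5, -4, -2], [-2, 8, -2], [4, -2, 1]]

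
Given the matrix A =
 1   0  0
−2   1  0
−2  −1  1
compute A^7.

A = I + N where N = [[0, 0, 0], [−2, 0, 0], [−2, −1, 0]] is strictly lower-triangular, so N^3 = 0.
(I + N)^7 = I + 7·N + 21·N^2 = [[1, 0, 0], [−14, 1, 0], [28, −7, 1]].

[[1, 0, 0], [−14, 1, 0], [28, −7, 1]]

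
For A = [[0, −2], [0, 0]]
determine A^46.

A is strictly triangular, hence nilpotent: A^2 = 0, so A^46 = 0.

[[0, 0], [0, 0]]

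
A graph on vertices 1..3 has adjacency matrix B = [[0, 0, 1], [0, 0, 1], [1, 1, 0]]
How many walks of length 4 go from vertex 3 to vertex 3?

The number of length-4 walks from vertex 3 to vertex 3 is entry (3,3) of B⁴, where B is the adjacency matrix.
B² = [[1, 1, 0], [1, 1, 0], [0, 0, 2]]
B³ = [[0, 0, 2], [0, 0, 2], [2, 2, 0]]
B⁴ = [[2, 2, 0], [2, 2, 0], [0, 0, 4]]

4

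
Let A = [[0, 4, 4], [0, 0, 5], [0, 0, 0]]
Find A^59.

A is strictly triangular, hence nilpotent: A^3 = 0, so A^59 = 0.

[[0, 0, 0], [0, 0, 0], [0, 0, 0]]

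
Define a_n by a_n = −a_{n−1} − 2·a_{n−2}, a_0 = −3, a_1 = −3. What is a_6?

With companion matrix A = [[−1, −2], [1, 0]], [a_n, a_{n−1}]ᵀ = A·[a_{n−1}, a_{n−2}]ᵀ, so [a_6, a_5]ᵀ = A⁵·[a_1, a_0]ᵀ.
A⁵ = [[−5, 2], [−1, −6]], giving [a_6, a_5]ᵀ = [[9], [21]].

9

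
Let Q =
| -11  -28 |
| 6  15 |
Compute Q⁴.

[[-479, -1120], [240, 561]]

tr Q = 4 and det Q = 3, so the characteristic polynomial is λ² − (4)λ + (3) with roots 3 and 1.
Eigenvectors give P = [[-2, 7], [1, -3]] with P⁻¹ = [[3, 7], [1, 2]], and Q = P·diag(3, 1)·P⁻¹.
Then Q⁴ = P·diag(81, 1)·P⁻¹ = [[-162, 7], [81, -3]] · [[3, 7], [1, 2]] = [[-479, -1120], [240, 561]].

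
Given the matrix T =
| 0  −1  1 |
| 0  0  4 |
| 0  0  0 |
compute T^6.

T is strictly triangular, hence nilpotent: T^3 = 0, so T^6 = 0.

[[0, 0, 0], [0, 0, 0], [0, 0, 0]]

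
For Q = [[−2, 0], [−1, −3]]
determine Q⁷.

[[−128, 0], [−2059, −2187]]

tr Q = −5 and det Q = 6, so the characteristic polynomial is λ² − (−5)λ + (6) with roots −3 and −2.
Eigenvectors give P = [[0, −1], [1, 1]] with P⁻¹ = [[1, 1], [−1, 0]], and Q = P·diag(−3, −2)·P⁻¹.
Then Q⁷ = P·diag(−2187, −128)·P⁻¹ = [[0, 128], [−2187, −128]] · [[1, 1], [−1, 0]] = [[−128, 0], [−2059, −2187]].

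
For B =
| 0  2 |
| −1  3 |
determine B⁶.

tr B = 3 and det B = 2, so the characteristic polynomial is λ² − (3)λ + (2) with roots 2 and 1.
Eigenvectors give P = [[−1, 2], [−1, 1]] with P⁻¹ = [[1, −2], [1, −1]], and B = P·diag(2, 1)·P⁻¹.
Then B⁶ = P·diag(64, 1)·P⁻¹ = [[−64, 2], [−64, 1]] · [[1, −2], [1, −1]] = [[−62, 126], [−63, 127]].

[[−62, 126], [−63, 127]]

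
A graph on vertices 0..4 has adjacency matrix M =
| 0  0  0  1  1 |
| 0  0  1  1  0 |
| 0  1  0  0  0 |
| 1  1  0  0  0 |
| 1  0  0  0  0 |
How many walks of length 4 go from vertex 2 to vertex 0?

0

The number of length-4 walks from vertex 2 to vertex 0 is entry (2,0) of M^4, where M is the adjacency matrix.
M^2 = [[2, 1, 0, 0, 0], [1, 2, 0, 0, 0], [0, 0, 1, 1, 0], [0, 0, 1, 2, 1], [0, 0, 0, 1, 1]]
M^3 = [[0, 0, 1, 3, 2], [0, 0, 2, 3, 1], [1, 2, 0, 0, 0], [3, 3, 0, 0, 0], [2, 1, 0, 0, 0]]
M^4 = [[5, 4, 0, 0, 0], [4, 5, 0, 0, 0], [0, 0, 2, 3, 1], [0, 0, 3, 6, 3], [0, 0, 1, 3, 2]]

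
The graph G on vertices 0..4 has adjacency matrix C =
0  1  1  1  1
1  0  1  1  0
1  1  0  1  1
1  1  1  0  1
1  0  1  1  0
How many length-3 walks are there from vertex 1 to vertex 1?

6

The number of length-3 walks from vertex 1 to vertex 1 is entry (1,1) of C³, where C is the adjacency matrix.
C² = [[4, 2, 3, 3, 2], [2, 3, 2, 2, 3], [3, 2, 4, 3, 2], [3, 2, 3, 4, 2], [2, 3, 2, 2, 3]]
C³ = [[10, 10, 11, 11, 10], [10, 6, 10, 10, 6], [11, 10, 10, 11, 10], [11, 10, 11, 10, 10], [10, 6, 10, 10, 6]]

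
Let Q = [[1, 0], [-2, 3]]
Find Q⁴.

tr Q = 4 and det Q = 3, so the characteristic polynomial is λ² − (4)λ + (3) with roots 3 and 1.
Eigenvectors give P = [[0, -1], [-1, -1]] with P⁻¹ = [[1, -1], [-1, 0]], and Q = P·diag(3, 1)·P⁻¹.
Then Q⁴ = P·diag(81, 1)·P⁻¹ = [[0, -1], [-81, -1]] · [[1, -1], [-1, 0]] = [[1, 0], [-80, 81]].

[[1, 0], [-80, 81]]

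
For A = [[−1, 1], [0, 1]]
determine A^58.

A² = I (check: tr A = 0 and det A = −1), so A^58 = I since 58 is even.

[[1, 0], [0, 1]]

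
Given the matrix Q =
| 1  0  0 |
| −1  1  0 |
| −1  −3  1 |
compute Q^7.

[[1, 0, 0], [−7, 1, 0], [56, −21, 1]]

Q = I + N where N = [[0, 0, 0], [−1, 0, 0], [−1, −3, 0]] is strictly lower-triangular, so N^3 = 0.
(I + N)^7 = I + 7·N + 21·N^2 = [[1, 0, 0], [−7, 1, 0], [56, −21, 1]].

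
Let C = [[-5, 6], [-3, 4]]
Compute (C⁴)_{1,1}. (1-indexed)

tr C = -1 and det C = -2, so the characteristic polynomial is λ² − (-1)λ + (-2) with roots -2 and 1.
Eigenvectors give P = [[-2, 1], [-1, 1]] with P⁻¹ = [[-1, 1], [-1, 2]], and C = P·diag(-2, 1)·P⁻¹.
Then C⁴ = P·diag(16, 1)·P⁻¹ = [[-32, 1], [-16, 1]] · [[-1, 1], [-1, 2]] = [[31, -30], [15, -14]].

31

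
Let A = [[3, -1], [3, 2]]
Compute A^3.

[[3, -16], [48, -13]]

A^2 = [[6, -5], [15, 1]]
A^3 = [[3, -16], [48, -13]]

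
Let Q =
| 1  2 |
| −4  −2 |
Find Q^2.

[[−7, −2], [4, −4]]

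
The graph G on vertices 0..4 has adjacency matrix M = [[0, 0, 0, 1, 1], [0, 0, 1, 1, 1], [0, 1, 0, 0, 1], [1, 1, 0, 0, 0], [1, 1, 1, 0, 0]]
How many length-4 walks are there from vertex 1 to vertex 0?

11

The number of length-4 walks from vertex 1 to vertex 0 is entry (1,0) of M⁴, where M is the adjacency matrix.
M² = [[2, 2, 1, 0, 0], [2, 3, 1, 0, 1], [1, 1, 2, 1, 1], [0, 0, 1, 2, 2], [0, 1, 1, 2, 3]]
M³ = [[0, 1, 2, 4, 5], [1, 2, 4, 5, 6], [2, 4, 2, 2, 4], [4, 5, 2, 0, 1], [5, 6, 4, 1, 2]]
M⁴ = [[9, 11, 6, 1, 3], [11, 15, 8, 3, 7], [6, 8, 8, 6, 8], [1, 3, 6, 9, 11], [3, 7, 8, 11, 15]]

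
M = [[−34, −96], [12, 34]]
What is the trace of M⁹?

tr M = 0 and det M = −4, so the characteristic polynomial is λ² − (0)λ + (−4) with roots −2 and 2.
Eigenvectors give P = [[−3, −8], [1, 3]] with P⁻¹ = [[−3, −8], [1, 3]], and M = P·diag(−2, 2)·P⁻¹.
Then M⁹ = P·diag(−512, 512)·P⁻¹ = [[1536, −4096], [−512, 1536]] · [[−3, −8], [1, 3]] = [[−8704, −24576], [3072, 8704]].

0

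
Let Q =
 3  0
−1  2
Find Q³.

Q² = [[9, 0], [−5, 4]]
Q³ = [[27, 0], [−19, 8]]

[[27, 0], [−19, 8]]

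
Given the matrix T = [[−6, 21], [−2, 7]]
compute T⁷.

[[−6, 21], [−2, 7]]

T² = T (a projection; rank 1, trace 1), so T⁷ = T.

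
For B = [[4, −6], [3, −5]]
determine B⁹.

tr B = −1 and det B = −2, so the characteristic polynomial is λ² − (−1)λ + (−2) with roots −2 and 1.
Eigenvectors give P = [[1, −2], [1, −1]] with P⁻¹ = [[−1, 2], [−1, 1]], and B = P·diag(−2, 1)·P⁻¹.
Then B⁹ = P·diag(−512, 1)·P⁻¹ = [[−512, −2], [−512, −1]] · [[−1, 2], [−1, 1]] = [[514, −1026], [513, −1025]].

[[514, −1026], [513, −1025]]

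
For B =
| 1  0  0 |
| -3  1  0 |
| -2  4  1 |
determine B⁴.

[[1, 0, 0], [-12, 1, 0], [-80, 16, 1]]

B = I + N where N = [[0, 0, 0], [-3, 0, 0], [-2, 4, 0]] is strictly lower-triangular, so N³ = 0.
(I + N)⁴ = I + 4·N + 6·N² = [[1, 0, 0], [-12, 1, 0], [-80, 16, 1]].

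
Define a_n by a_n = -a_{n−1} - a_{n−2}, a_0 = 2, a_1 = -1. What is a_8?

With companion matrix A = [[-1, -1], [1, 0]], [a_n, a_{n−1}]ᵀ = A·[a_{n−1}, a_{n−2}]ᵀ, so [a_8, a_7]ᵀ = A⁷·[a_1, a_0]ᵀ.
A⁷ = [[-1, -1], [1, 0]], giving [a_8, a_7]ᵀ = [[-1], [-1]].

-1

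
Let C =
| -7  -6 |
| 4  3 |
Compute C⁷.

[[-6559, -6558], [4372, 4371]]

tr C = -4 and det C = 3, so the characteristic polynomial is λ² − (-4)λ + (3) with roots -3 and -1.
Eigenvectors give P = [[-3, -1], [2, 1]] with P⁻¹ = [[-1, -1], [2, 3]], and C = P·diag(-3, -1)·P⁻¹.
Then C⁷ = P·diag(-2187, -1)·P⁻¹ = [[6561, 1], [-4374, -1]] · [[-1, -1], [2, 3]] = [[-6559, -6558], [4372, 4371]].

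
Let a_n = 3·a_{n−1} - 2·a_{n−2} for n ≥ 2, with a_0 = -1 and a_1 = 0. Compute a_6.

With companion matrix T = [[3, -2], [1, 0]], [a_n, a_{n−1}]ᵀ = T·[a_{n−1}, a_{n−2}]ᵀ, so [a_6, a_5]ᵀ = T⁵·[a_1, a_0]ᵀ.
T⁵ = [[63, -62], [31, -30]], giving [a_6, a_5]ᵀ = [[62], [30]].

62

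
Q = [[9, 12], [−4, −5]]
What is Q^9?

[[78729, 118092], [−39364, −59045]]

tr Q = 4 and det Q = 3, so the characteristic polynomial is λ² − (4)λ + (3) with roots 1 and 3.
Eigenvectors give P = [[−3, −2], [2, 1]] with P⁻¹ = [[1, 2], [−2, −3]], and Q = P·diag(1, 3)·P⁻¹.
Then Q^9 = P·diag(1, 19683)·P⁻¹ = [[−3, −39366], [2, 19683]] · [[1, 2], [−2, −3]] = [[78729, 118092], [−39364, −59045]].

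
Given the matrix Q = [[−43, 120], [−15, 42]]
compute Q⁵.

[[−2443, 6600], [−825, 2232]]

tr Q = −1 and det Q = −6, so the characteristic polynomial is λ² − (−1)λ + (−6) with roots −3 and 2.
Eigenvectors give P = [[−3, −8], [−1, −3]] with P⁻¹ = [[−3, 8], [1, −3]], and Q = P·diag(−3, 2)·P⁻¹.
Then Q⁵ = P·diag(−243, 32)·P⁻¹ = [[729, −256], [243, −96]] · [[−3, 8], [1, −3]] = [[−2443, 6600], [−825, 2232]].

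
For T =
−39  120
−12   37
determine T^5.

tr T = −2 and det T = −3, so the characteristic polynomial is λ² − (−2)λ + (−3) with roots −3 and 1.
Eigenvectors give P = [[10, 3], [3, 1]] with P⁻¹ = [[1, −3], [−3, 10]], and T = P·diag(−3, 1)·P⁻¹.
Then T^5 = P·diag(−243, 1)·P⁻¹ = [[−2430, 3], [−729, 1]] · [[1, −3], [−3, 10]] = [[−2439, 7320], [−732, 2197]].

[[−2439, 7320], [−732, 2197]]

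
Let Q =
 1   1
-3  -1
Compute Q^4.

Q^2 = [[-2, 0], [0, -2]]
Q^3 = [[-2, -2], [6, 2]]
Q^4 = [[4, 0], [0, 4]]

[[4, 0], [0, 4]]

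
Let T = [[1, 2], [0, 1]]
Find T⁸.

[[1, 16], [0, 1]]

T = I + N where N = [[0, 2], [0, 0]] is strictly upper-triangular, so N² = 0.
(I + N)⁸ = I + 8·N = [[1, 16], [0, 1]].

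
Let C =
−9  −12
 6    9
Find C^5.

tr C = 0 and det C = −9, so the characteristic polynomial is λ² − (0)λ + (−9) with roots 3 and −3.
Eigenvectors give P = [[−1, 2], [1, −1]] with P⁻¹ = [[1, 2], [1, 1]], and C = P·diag(3, −3)·P⁻¹.
Then C^5 = P·diag(243, −243)·P⁻¹ = [[−243, −486], [243, 243]] · [[1, 2], [1, 1]] = [[−729, −972], [486, 729]].

[[−729, −972], [486, 729]]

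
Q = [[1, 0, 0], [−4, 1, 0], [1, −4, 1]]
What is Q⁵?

Q = I + N where N = [[0, 0, 0], [−4, 0, 0], [1, −4, 0]] is strictly lower-triangular, so N³ = 0.
(I + N)⁵ = I + 5·N + 10·N² = [[1, 0, 0], [−20, 1, 0], [165, −20, 1]].

[[1, 0, 0], [−20, 1, 0], [165, −20, 1]]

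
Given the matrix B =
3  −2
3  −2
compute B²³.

B² = B (a projection; rank 1, trace 1), so B²³ = B.

[[3, −2], [3, −2]]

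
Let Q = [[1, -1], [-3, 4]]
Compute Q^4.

[[91, -115], [-345, 436]]

Q^2 = [[4, -5], [-15, 19]]
Q^3 = [[19, -24], [-72, 91]]
Q^4 = [[91, -115], [-345, 436]]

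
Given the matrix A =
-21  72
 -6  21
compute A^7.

[[-15309, 52488], [-4374, 15309]]

tr A = 0 and det A = -9, so the characteristic polynomial is λ² − (0)λ + (-9) with roots 3 and -3.
Eigenvectors give P = [[-3, 4], [-1, 1]] with P⁻¹ = [[1, -4], [1, -3]], and A = P·diag(3, -3)·P⁻¹.
Then A^7 = P·diag(2187, -2187)·P⁻¹ = [[-6561, -8748], [-2187, -2187]] · [[1, -4], [1, -3]] = [[-15309, 52488], [-4374, 15309]].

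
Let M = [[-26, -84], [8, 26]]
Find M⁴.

[[16, 0], [0, 16]]

tr M = 0 and det M = -4, so the characteristic polynomial is λ² − (0)λ + (-4) with roots -2 and 2.
Eigenvectors give P = [[7, -3], [-2, 1]] with P⁻¹ = [[1, 3], [2, 7]], and M = P·diag(-2, 2)·P⁻¹.
Then M⁴ = P·diag(16, 16)·P⁻¹ = [[112, -48], [-32, 16]] · [[1, 3], [2, 7]] = [[16, 0], [0, 16]].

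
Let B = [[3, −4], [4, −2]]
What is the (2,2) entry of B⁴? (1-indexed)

128

B² = [[−7, −4], [4, −12]]
B³ = [[−37, 36], [−36, 8]]
B⁴ = [[33, 76], [−76, 128]]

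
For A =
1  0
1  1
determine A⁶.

[[1, 0], [6, 1]]

A = I + N where N = [[0, 0], [1, 0]] is strictly lower-triangular, so N² = 0.
(I + N)⁶ = I + 6·N = [[1, 0], [6, 1]].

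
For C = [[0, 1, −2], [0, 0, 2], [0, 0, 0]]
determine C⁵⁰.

[[0, 0, 0], [0, 0, 0], [0, 0, 0]]

C is strictly triangular, hence nilpotent: C³ = 0, so C⁵⁰ = 0.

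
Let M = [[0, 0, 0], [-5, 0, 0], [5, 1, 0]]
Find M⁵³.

[[0, 0, 0], [0, 0, 0], [0, 0, 0]]

M is strictly triangular, hence nilpotent: M³ = 0, so M⁵³ = 0.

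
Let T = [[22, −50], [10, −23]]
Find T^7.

tr T = −1 and det T = −6, so the characteristic polynomial is λ² − (−1)λ + (−6) with roots −3 and 2.
Eigenvectors give P = [[2, 5], [1, 2]] with P⁻¹ = [[−2, 5], [1, −2]], and T = P·diag(−3, 2)·P⁻¹.
Then T^7 = P·diag(−2187, 128)·P⁻¹ = [[−4374, 640], [−2187, 256]] · [[−2, 5], [1, −2]] = [[9388, −23150], [4630, −11447]].

[[9388, −23150], [4630, −11447]]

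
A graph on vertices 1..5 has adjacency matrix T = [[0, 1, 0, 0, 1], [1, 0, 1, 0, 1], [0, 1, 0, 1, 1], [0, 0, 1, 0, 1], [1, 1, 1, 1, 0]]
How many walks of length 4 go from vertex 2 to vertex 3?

The number of length-4 walks from vertex 2 to vertex 3 is entry (2,3) of T⁴, where T is the adjacency matrix.
T² = [[2, 1, 2, 1, 1], [1, 3, 1, 2, 2], [2, 1, 3, 1, 2], [1, 2, 1, 2, 1], [1, 2, 2, 1, 4]]
T³ = [[2, 5, 3, 3, 6], [5, 4, 7, 3, 7], [3, 7, 4, 5, 7], [3, 3, 5, 2, 6], [6, 7, 7, 6, 6]]
T⁴ = [[11, 11, 14, 9, 13], [11, 19, 14, 14, 19], [14, 14, 19, 11, 19], [9, 14, 11, 11, 13], [13, 19, 19, 13, 26]]

14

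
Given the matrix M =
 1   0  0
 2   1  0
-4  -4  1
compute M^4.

[[1, 0, 0], [8, 1, 0], [-64, -16, 1]]

M = I + N where N = [[0, 0, 0], [2, 0, 0], [-4, -4, 0]] is strictly lower-triangular, so N^3 = 0.
(I + N)^4 = I + 4·N + 6·N^2 = [[1, 0, 0], [8, 1, 0], [-64, -16, 1]].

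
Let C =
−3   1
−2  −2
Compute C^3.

C^2 = [[7, −5], [10, 2]]
C^3 = [[−11, 17], [−34, 6]]

[[−11, 17], [−34, 6]]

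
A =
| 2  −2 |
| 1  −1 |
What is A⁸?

A² = A (a projection; rank 1, trace 1), so A⁸ = A.

[[2, −2], [1, −1]]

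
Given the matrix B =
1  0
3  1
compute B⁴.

B = I + N where N = [[0, 0], [3, 0]] is strictly lower-triangular, so N² = 0.
(I + N)⁴ = I + 4·N = [[1, 0], [12, 1]].

[[1, 0], [12, 1]]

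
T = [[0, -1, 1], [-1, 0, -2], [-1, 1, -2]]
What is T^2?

[[0, 1, 0], [2, -1, 3], [1, -1, 1]]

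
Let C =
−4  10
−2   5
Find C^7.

C² = C (a projection; rank 1, trace 1), so C^7 = C.

[[−4, 10], [−2, 5]]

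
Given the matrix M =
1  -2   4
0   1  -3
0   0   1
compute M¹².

M = I + N where N = [[0, -2, 4], [0, 0, -3], [0, 0, 0]] is strictly upper-triangular, so N³ = 0.
(I + N)¹² = I + 12·N + 66·N² = [[1, -24, 444], [0, 1, -36], [0, 0, 1]].

[[1, -24, 444], [0, 1, -36], [0, 0, 1]]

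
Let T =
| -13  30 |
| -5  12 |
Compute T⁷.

[[-6817, 13890], [-2315, 4758]]

tr T = -1 and det T = -6, so the characteristic polynomial is λ² − (-1)λ + (-6) with roots -3 and 2.
Eigenvectors give P = [[3, 2], [1, 1]] with P⁻¹ = [[1, -2], [-1, 3]], and T = P·diag(-3, 2)·P⁻¹.
Then T⁷ = P·diag(-2187, 128)·P⁻¹ = [[-6561, 256], [-2187, 128]] · [[1, -2], [-1, 3]] = [[-6817, 13890], [-2315, 4758]].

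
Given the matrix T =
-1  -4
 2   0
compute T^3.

[[15, 28], [-14, 8]]

T^2 = [[-7, 4], [-2, -8]]
T^3 = [[15, 28], [-14, 8]]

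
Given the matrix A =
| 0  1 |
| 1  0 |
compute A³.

[[0, 1], [1, 0]]

A² = I (check: tr A = 0 and det A = −1), so A³ = A since 3 is odd.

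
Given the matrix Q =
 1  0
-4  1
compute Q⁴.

Q = I + N where N = [[0, 0], [-4, 0]] is strictly lower-triangular, so N² = 0.
(I + N)⁴ = I + 4·N = [[1, 0], [-16, 1]].

[[1, 0], [-16, 1]]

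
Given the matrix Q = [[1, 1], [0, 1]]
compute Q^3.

Q = I + N where N = [[0, 1], [0, 0]] is strictly upper-triangular, so N^2 = 0.
(I + N)^3 = I + 3·N = [[1, 3], [0, 1]].

[[1, 3], [0, 1]]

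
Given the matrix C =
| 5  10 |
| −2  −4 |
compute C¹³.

C² = C (a projection; rank 1, trace 1), so C¹³ = C.

[[5, 10], [−2, −4]]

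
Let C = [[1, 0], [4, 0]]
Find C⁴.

[[1, 0], [4, 0]]

C² = [[1, 0], [4, 0]]
C³ = [[1, 0], [4, 0]]
C⁴ = [[1, 0], [4, 0]]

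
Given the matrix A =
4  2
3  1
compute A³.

[[118, 54], [81, 37]]

A² = [[22, 10], [15, 7]]
A³ = [[118, 54], [81, 37]]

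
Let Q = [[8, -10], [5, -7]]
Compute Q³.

[[62, -70], [35, -43]]

tr Q = 1 and det Q = -6, so the characteristic polynomial is λ² − (1)λ + (-6) with roots -2 and 3.
Eigenvectors give P = [[-1, 2], [-1, 1]] with P⁻¹ = [[1, -2], [1, -1]], and Q = P·diag(-2, 3)·P⁻¹.
Then Q³ = P·diag(-8, 27)·P⁻¹ = [[8, 54], [8, 27]] · [[1, -2], [1, -1]] = [[62, -70], [35, -43]].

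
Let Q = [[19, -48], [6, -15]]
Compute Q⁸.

tr Q = 4 and det Q = 3, so the characteristic polynomial is λ² − (4)λ + (3) with roots 1 and 3.
Eigenvectors give P = [[8, -3], [3, -1]] with P⁻¹ = [[-1, 3], [-3, 8]], and Q = P·diag(1, 3)·P⁻¹.
Then Q⁸ = P·diag(1, 6561)·P⁻¹ = [[8, -19683], [3, -6561]] · [[-1, 3], [-3, 8]] = [[59041, -157440], [19680, -52479]].

[[59041, -157440], [19680, -52479]]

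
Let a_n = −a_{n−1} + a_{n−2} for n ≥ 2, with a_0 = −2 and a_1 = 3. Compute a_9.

With companion matrix T = [[−1, 1], [1, 0]], [a_n, a_{n−1}]ᵀ = T·[a_{n−1}, a_{n−2}]ᵀ, so [a_9, a_8]ᵀ = T⁸·[a_1, a_0]ᵀ.
T⁸ = [[34, −21], [−21, 13]], giving [a_9, a_8]ᵀ = [[144], [−89]].

144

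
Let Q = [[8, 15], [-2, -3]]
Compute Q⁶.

tr Q = 5 and det Q = 6, so the characteristic polynomial is λ² − (5)λ + (6) with roots 3 and 2.
Eigenvectors give P = [[-3, -5], [1, 2]] with P⁻¹ = [[-2, -5], [1, 3]], and Q = P·diag(3, 2)·P⁻¹.
Then Q⁶ = P·diag(729, 64)·P⁻¹ = [[-2187, -320], [729, 128]] · [[-2, -5], [1, 3]] = [[4054, 9975], [-1330, -3261]].

[[4054, 9975], [-1330, -3261]]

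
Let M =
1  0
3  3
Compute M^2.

[[1, 0], [12, 9]]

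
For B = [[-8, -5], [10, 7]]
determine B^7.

tr B = -1 and det B = -6, so the characteristic polynomial is λ² − (-1)λ + (-6) with roots -3 and 2.
Eigenvectors give P = [[-1, -1], [1, 2]] with P⁻¹ = [[-2, -1], [1, 1]], and B = P·diag(-3, 2)·P⁻¹.
Then B^7 = P·diag(-2187, 128)·P⁻¹ = [[2187, -128], [-2187, 256]] · [[-2, -1], [1, 1]] = [[-4502, -2315], [4630, 2443]].

[[-4502, -2315], [4630, 2443]]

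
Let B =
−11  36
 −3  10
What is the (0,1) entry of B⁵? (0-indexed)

396

tr B = −1 and det B = −2, so the characteristic polynomial is λ² − (−1)λ + (−2) with roots −2 and 1.
Eigenvectors give P = [[4, 3], [1, 1]] with P⁻¹ = [[1, −3], [−1, 4]], and B = P·diag(−2, 1)·P⁻¹.
Then B⁵ = P·diag(−32, 1)·P⁻¹ = [[−128, 3], [−32, 1]] · [[1, −3], [−1, 4]] = [[−131, 396], [−33, 100]].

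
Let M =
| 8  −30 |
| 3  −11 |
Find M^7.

[[1142, −3810], [381, −1271]]

tr M = −3 and det M = 2, so the characteristic polynomial is λ² − (−3)λ + (2) with roots −1 and −2.
Eigenvectors give P = [[−10, −3], [−3, −1]] with P⁻¹ = [[−1, 3], [3, −10]], and M = P·diag(−1, −2)·P⁻¹.
Then M^7 = P·diag(−1, −128)·P⁻¹ = [[10, 384], [3, 128]] · [[−1, 3], [3, −10]] = [[1142, −3810], [381, −1271]].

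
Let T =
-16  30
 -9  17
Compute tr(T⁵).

31

tr T = 1 and det T = -2, so the characteristic polynomial is λ² − (1)λ + (-2) with roots 2 and -1.
Eigenvectors give P = [[-5, 2], [-3, 1]] with P⁻¹ = [[1, -2], [3, -5]], and T = P·diag(2, -1)·P⁻¹.
Then T⁵ = P·diag(32, -1)·P⁻¹ = [[-160, -2], [-96, -1]] · [[1, -2], [3, -5]] = [[-166, 330], [-99, 197]].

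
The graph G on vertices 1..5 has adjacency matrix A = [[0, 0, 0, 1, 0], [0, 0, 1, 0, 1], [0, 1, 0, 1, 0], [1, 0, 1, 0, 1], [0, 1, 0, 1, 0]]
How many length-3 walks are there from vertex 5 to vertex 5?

0

The number of length-3 walks from vertex 5 to vertex 5 is entry (5,5) of A^3, where A is the adjacency matrix.
A^2 = [[1, 0, 1, 0, 1], [0, 2, 0, 2, 0], [1, 0, 2, 0, 2], [0, 2, 0, 3, 0], [1, 0, 2, 0, 2]]
A^3 = [[0, 2, 0, 3, 0], [2, 0, 4, 0, 4], [0, 4, 0, 5, 0], [3, 0, 5, 0, 5], [0, 4, 0, 5, 0]]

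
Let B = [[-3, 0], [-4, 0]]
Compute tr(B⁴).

B² = [[9, 0], [12, 0]]
B³ = [[-27, 0], [-36, 0]]
B⁴ = [[81, 0], [108, 0]]

81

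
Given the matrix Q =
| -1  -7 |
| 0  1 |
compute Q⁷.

[[-1, -7], [0, 1]]

Q² = I (check: tr Q = 0 and det Q = -1), so Q⁷ = Q since 7 is odd.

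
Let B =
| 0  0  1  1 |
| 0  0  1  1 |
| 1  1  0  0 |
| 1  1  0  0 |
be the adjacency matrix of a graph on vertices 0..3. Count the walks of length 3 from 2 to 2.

0

The number of length-3 walks from vertex 2 to vertex 2 is entry (2,2) of B³, where B is the adjacency matrix.
B² = [[2, 2, 0, 0], [2, 2, 0, 0], [0, 0, 2, 2], [0, 0, 2, 2]]
B³ = [[0, 0, 4, 4], [0, 0, 4, 4], [4, 4, 0, 0], [4, 4, 0, 0]]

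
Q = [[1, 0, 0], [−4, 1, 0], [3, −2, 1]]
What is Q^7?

Q = I + N where N = [[0, 0, 0], [−4, 0, 0], [3, −2, 0]] is strictly lower-triangular, so N^3 = 0.
(I + N)^7 = I + 7·N + 21·N^2 = [[1, 0, 0], [−28, 1, 0], [189, −14, 1]].

[[1, 0, 0], [−28, 1, 0], [189, −14, 1]]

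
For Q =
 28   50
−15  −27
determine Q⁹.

[[120658, 201950], [−60585, −101487]]

tr Q = 1 and det Q = −6, so the characteristic polynomial is λ² − (1)λ + (−6) with roots 3 and −2.
Eigenvectors give P = [[−2, −5], [1, 3]] with P⁻¹ = [[−3, −5], [1, 2]], and Q = P·diag(3, −2)·P⁻¹.
Then Q⁹ = P·diag(19683, −512)·P⁻¹ = [[−39366, 2560], [19683, −1536]] · [[−3, −5], [1, 2]] = [[120658, 201950], [−60585, −101487]].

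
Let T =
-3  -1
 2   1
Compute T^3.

T^2 = [[7, 2], [-4, -1]]
T^3 = [[-17, -5], [10, 3]]

[[-17, -5], [10, 3]]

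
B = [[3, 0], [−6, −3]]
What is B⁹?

[[19683, 0], [−39366, −19683]]

tr B = 0 and det B = −9, so the characteristic polynomial is λ² − (0)λ + (−9) with roots −3 and 3.
Eigenvectors give P = [[0, 1], [1, −1]] with P⁻¹ = [[1, 1], [1, 0]], and B = P·diag(−3, 3)·P⁻¹.
Then B⁹ = P·diag(−19683, 19683)·P⁻¹ = [[0, 19683], [−19683, −19683]] · [[1, 1], [1, 0]] = [[19683, 0], [−39366, −19683]].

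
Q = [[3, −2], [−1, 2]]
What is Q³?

[[43, −42], [−21, 22]]

Q² = [[11, −10], [−5, 6]]
Q³ = [[43, −42], [−21, 22]]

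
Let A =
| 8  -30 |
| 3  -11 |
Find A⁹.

tr A = -3 and det A = 2, so the characteristic polynomial is λ² − (-3)λ + (2) with roots -1 and -2.
Eigenvectors give P = [[-10, 3], [-3, 1]] with P⁻¹ = [[-1, 3], [-3, 10]], and A = P·diag(-1, -2)·P⁻¹.
Then A⁹ = P·diag(-1, -512)·P⁻¹ = [[10, -1536], [3, -512]] · [[-1, 3], [-3, 10]] = [[4598, -15330], [1533, -5111]].

[[4598, -15330], [1533, -5111]]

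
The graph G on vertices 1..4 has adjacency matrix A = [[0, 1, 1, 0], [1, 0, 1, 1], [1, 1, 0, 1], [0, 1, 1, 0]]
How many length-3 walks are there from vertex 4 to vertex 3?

5

The number of length-3 walks from vertex 4 to vertex 3 is entry (4,3) of A³, where A is the adjacency matrix.
A² = [[2, 1, 1, 2], [1, 3, 2, 1], [1, 2, 3, 1], [2, 1, 1, 2]]
A³ = [[2, 5, 5, 2], [5, 4, 5, 5], [5, 5, 4, 5], [2, 5, 5, 2]]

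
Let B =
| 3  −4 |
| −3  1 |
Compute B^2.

[[21, −16], [−12, 13]]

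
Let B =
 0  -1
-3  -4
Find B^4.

B^2 = [[3, 4], [12, 19]]
B^3 = [[-12, -19], [-57, -88]]
B^4 = [[57, 88], [264, 409]]

[[57, 88], [264, 409]]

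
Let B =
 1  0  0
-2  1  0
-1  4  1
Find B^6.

[[1, 0, 0], [-12, 1, 0], [-126, 24, 1]]

B = I + N where N = [[0, 0, 0], [-2, 0, 0], [-1, 4, 0]] is strictly lower-triangular, so N^3 = 0.
(I + N)^6 = I + 6·N + 15·N^2 = [[1, 0, 0], [-12, 1, 0], [-126, 24, 1]].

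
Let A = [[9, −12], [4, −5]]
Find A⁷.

[[8745, −13116], [4372, −6557]]

tr A = 4 and det A = 3, so the characteristic polynomial is λ² − (4)λ + (3) with roots 1 and 3.
Eigenvectors give P = [[−3, 2], [−2, 1]] with P⁻¹ = [[1, −2], [2, −3]], and A = P·diag(1, 3)·P⁻¹.
Then A⁷ = P·diag(1, 2187)·P⁻¹ = [[−3, 4374], [−2, 2187]] · [[1, −2], [2, −3]] = [[8745, −13116], [4372, −6557]].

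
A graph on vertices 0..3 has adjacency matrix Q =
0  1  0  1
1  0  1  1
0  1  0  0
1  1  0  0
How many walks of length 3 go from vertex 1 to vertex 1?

The number of length-3 walks from vertex 1 to vertex 1 is entry (1,1) of Q³, where Q is the adjacency matrix.
Q² = [[2, 1, 1, 1], [1, 3, 0, 1], [1, 0, 1, 1], [1, 1, 1, 2]]
Q³ = [[2, 4, 1, 3], [4, 2, 3, 4], [1, 3, 0, 1], [3, 4, 1, 2]]

2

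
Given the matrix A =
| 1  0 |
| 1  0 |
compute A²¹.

[[1, 0], [1, 0]]

A² = A (a projection; rank 1, trace 1), so A²¹ = A.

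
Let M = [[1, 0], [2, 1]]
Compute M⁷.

[[1, 0], [14, 1]]

M = I + N where N = [[0, 0], [2, 0]] is strictly lower-triangular, so N² = 0.
(I + N)⁷ = I + 7·N = [[1, 0], [14, 1]].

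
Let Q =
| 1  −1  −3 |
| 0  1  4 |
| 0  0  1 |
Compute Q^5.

Q = I + N where N = [[0, −1, −3], [0, 0, 4], [0, 0, 0]] is strictly upper-triangular, so N^3 = 0.
(I + N)^5 = I + 5·N + 10·N^2 = [[1, −5, −55], [0, 1, 20], [0, 0, 1]].

[[1, −5, −55], [0, 1, 20], [0, 0, 1]]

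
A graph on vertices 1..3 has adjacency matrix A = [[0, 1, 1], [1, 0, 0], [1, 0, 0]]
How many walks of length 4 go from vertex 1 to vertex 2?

0

The number of length-4 walks from vertex 1 to vertex 2 is entry (1,2) of A⁴, where A is the adjacency matrix.
A² = [[2, 0, 0], [0, 1, 1], [0, 1, 1]]
A³ = [[0, 2, 2], [2, 0, 0], [2, 0, 0]]
A⁴ = [[4, 0, 0], [0, 2, 2], [0, 2, 2]]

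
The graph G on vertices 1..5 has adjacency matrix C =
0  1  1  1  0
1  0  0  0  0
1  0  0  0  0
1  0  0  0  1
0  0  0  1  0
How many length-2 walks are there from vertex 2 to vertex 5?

The number of length-2 walks from vertex 2 to vertex 5 is entry (2,5) of C^2, where C is the adjacency matrix.
C^2 = [[3, 0, 0, 0, 1], [0, 1, 1, 1, 0], [0, 1, 1, 1, 0], [0, 1, 1, 2, 0], [1, 0, 0, 0, 1]]

0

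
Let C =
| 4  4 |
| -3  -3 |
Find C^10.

[[4, 4], [-3, -3]]

C² = C (a projection; rank 1, trace 1), so C^10 = C.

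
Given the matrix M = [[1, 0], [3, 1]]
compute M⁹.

[[1, 0], [27, 1]]

M = I + N where N = [[0, 0], [3, 0]] is strictly lower-triangular, so N² = 0.
(I + N)⁹ = I + 9·N = [[1, 0], [27, 1]].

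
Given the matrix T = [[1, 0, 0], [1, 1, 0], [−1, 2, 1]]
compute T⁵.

T = I + N where N = [[0, 0, 0], [1, 0, 0], [−1, 2, 0]] is strictly lower-triangular, so N³ = 0.
(I + N)⁵ = I + 5·N + 10·N² = [[1, 0, 0], [5, 1, 0], [15, 10, 1]].

[[1, 0, 0], [5, 1, 0], [15, 10, 1]]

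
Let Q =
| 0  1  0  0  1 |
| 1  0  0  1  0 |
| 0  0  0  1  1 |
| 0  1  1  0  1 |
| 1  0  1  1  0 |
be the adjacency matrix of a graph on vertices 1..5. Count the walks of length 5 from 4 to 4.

The number of length-5 walks from vertex 4 to vertex 4 is entry (4,4) of Q⁵, where Q is the adjacency matrix.
Q² = [[2, 0, 1, 2, 0], [0, 2, 1, 0, 2], [1, 1, 2, 1, 1], [2, 0, 1, 3, 1], [0, 2, 1, 1, 3]]
Q³ = [[0, 4, 2, 1, 5], [4, 0, 2, 5, 1], [2, 2, 2, 4, 4], [1, 5, 4, 2, 6], [5, 1, 4, 6, 2]]
Q⁴ = [[9, 1, 6, 11, 3], [1, 9, 6, 3, 11], [6, 6, 8, 8, 8], [11, 3, 8, 15, 7], [3, 11, 8, 7, 15]]
Q⁵ = [[4, 20, 14, 10, 26], [20, 4, 14, 26, 10], [14, 14, 16, 22, 22], [10, 26, 22, 18, 34], [26, 10, 22, 34, 18]]

18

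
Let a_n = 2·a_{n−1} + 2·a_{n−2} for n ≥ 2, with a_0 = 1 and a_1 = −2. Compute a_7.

With companion matrix M = [[2, 2], [1, 0]], [a_n, a_{n−1}]ᵀ = M·[a_{n−1}, a_{n−2}]ᵀ, so [a_7, a_6]ᵀ = M^6·[a_1, a_0]ᵀ.
M^6 = [[328, 240], [120, 88]], giving [a_7, a_6]ᵀ = [[−416], [−152]].

−416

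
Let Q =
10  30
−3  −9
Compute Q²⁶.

Q² = Q (a projection; rank 1, trace 1), so Q²⁶ = Q.

[[10, 30], [−3, −9]]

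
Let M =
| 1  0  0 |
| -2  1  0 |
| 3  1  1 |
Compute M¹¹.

[[1, 0, 0], [-22, 1, 0], [-77, 11, 1]]

M = I + N where N = [[0, 0, 0], [-2, 0, 0], [3, 1, 0]] is strictly lower-triangular, so N³ = 0.
(I + N)¹¹ = I + 11·N + 55·N² = [[1, 0, 0], [-22, 1, 0], [-77, 11, 1]].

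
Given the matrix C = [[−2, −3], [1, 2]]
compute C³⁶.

[[1, 0], [0, 1]]

C² = I (check: tr C = 0 and det C = −1), so C³⁶ = I since 36 is even.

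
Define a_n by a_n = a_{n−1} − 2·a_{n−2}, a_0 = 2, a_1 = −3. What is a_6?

−11

With companion matrix A = [[1, −2], [1, 0]], [a_n, a_{n−1}]ᵀ = A·[a_{n−1}, a_{n−2}]ᵀ, so [a_6, a_5]ᵀ = A⁵·[a_1, a_0]ᵀ.
A⁵ = [[5, 2], [−1, 6]], giving [a_6, a_5]ᵀ = [[−11], [15]].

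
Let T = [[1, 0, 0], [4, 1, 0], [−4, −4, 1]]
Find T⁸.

[[1, 0, 0], [32, 1, 0], [−480, −32, 1]]

T = I + N where N = [[0, 0, 0], [4, 0, 0], [−4, −4, 0]] is strictly lower-triangular, so N³ = 0.
(I + N)⁸ = I + 8·N + 28·N² = [[1, 0, 0], [32, 1, 0], [−480, −32, 1]].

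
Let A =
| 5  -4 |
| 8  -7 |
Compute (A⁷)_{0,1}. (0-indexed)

tr A = -2 and det A = -3, so the characteristic polynomial is λ² − (-2)λ + (-3) with roots -3 and 1.
Eigenvectors give P = [[-1, -1], [-2, -1]] with P⁻¹ = [[1, -1], [-2, 1]], and A = P·diag(-3, 1)·P⁻¹.
Then A⁷ = P·diag(-2187, 1)·P⁻¹ = [[2187, -1], [4374, -1]] · [[1, -1], [-2, 1]] = [[2189, -2188], [4376, -4375]].

-2188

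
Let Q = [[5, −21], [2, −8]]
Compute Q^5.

[[185, −651], [62, −218]]

tr Q = −3 and det Q = 2, so the characteristic polynomial is λ² − (−3)λ + (2) with roots −1 and −2.
Eigenvectors give P = [[7, 3], [2, 1]] with P⁻¹ = [[1, −3], [−2, 7]], and Q = P·diag(−1, −2)·P⁻¹.
Then Q^5 = P·diag(−1, −32)·P⁻¹ = [[−7, −96], [−2, −32]] · [[1, −3], [−2, 7]] = [[185, −651], [62, −218]].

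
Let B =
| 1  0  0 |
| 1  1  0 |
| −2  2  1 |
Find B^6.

[[1, 0, 0], [6, 1, 0], [18, 12, 1]]

B = I + N where N = [[0, 0, 0], [1, 0, 0], [−2, 2, 0]] is strictly lower-triangular, so N^3 = 0.
(I + N)^6 = I + 6·N + 15·N^2 = [[1, 0, 0], [6, 1, 0], [18, 12, 1]].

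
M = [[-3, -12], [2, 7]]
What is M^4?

[[-159, -480], [80, 241]]

tr M = 4 and det M = 3, so the characteristic polynomial is λ² − (4)λ + (3) with roots 1 and 3.
Eigenvectors give P = [[3, 2], [-1, -1]] with P⁻¹ = [[1, 2], [-1, -3]], and M = P·diag(1, 3)·P⁻¹.
Then M^4 = P·diag(1, 81)·P⁻¹ = [[3, 162], [-1, -81]] · [[1, 2], [-1, -3]] = [[-159, -480], [80, 241]].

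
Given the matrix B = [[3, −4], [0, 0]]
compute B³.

B² = [[9, −12], [0, 0]]
B³ = [[27, −36], [0, 0]]

[[27, −36], [0, 0]]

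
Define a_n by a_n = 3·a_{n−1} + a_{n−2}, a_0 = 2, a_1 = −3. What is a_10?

With companion matrix Q = [[3, 1], [1, 0]], [a_n, a_{n−1}]ᵀ = Q·[a_{n−1}, a_{n−2}]ᵀ, so [a_10, a_9]ᵀ = Q⁹·[a_1, a_0]ᵀ.
Q⁹ = [[42837, 12970], [12970, 3927]], giving [a_10, a_9]ᵀ = [[−102571], [−31056]].

−102571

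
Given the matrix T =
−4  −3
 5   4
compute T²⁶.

[[1, 0], [0, 1]]

T² = I (check: tr T = 0 and det T = −1), so T²⁶ = I since 26 is even.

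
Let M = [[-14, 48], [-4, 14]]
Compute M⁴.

[[16, 0], [0, 16]]

tr M = 0 and det M = -4, so the characteristic polynomial is λ² − (0)λ + (-4) with roots 2 and -2.
Eigenvectors give P = [[3, 4], [1, 1]] with P⁻¹ = [[-1, 4], [1, -3]], and M = P·diag(2, -2)·P⁻¹.
Then M⁴ = P·diag(16, 16)·P⁻¹ = [[48, 64], [16, 16]] · [[-1, 4], [1, -3]] = [[16, 0], [0, 16]].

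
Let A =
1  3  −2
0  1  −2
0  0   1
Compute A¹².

A = I + N where N = [[0, 3, −2], [0, 0, −2], [0, 0, 0]] is strictly upper-triangular, so N³ = 0.
(I + N)¹² = I + 12·N + 66·N² = [[1, 36, −420], [0, 1, −24], [0, 0, 1]].

[[1, 36, −420], [0, 1, −24], [0, 0, 1]]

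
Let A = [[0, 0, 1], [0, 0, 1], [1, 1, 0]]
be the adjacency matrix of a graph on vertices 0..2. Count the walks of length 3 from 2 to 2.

The number of length-3 walks from vertex 2 to vertex 2 is entry (2,2) of A³, where A is the adjacency matrix.
A² = [[1, 1, 0], [1, 1, 0], [0, 0, 2]]
A³ = [[0, 0, 2], [0, 0, 2], [2, 2, 0]]

0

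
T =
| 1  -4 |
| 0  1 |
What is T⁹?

[[1, -36], [0, 1]]

T = I + N where N = [[0, -4], [0, 0]] is strictly upper-triangular, so N² = 0.
(I + N)⁹ = I + 9·N = [[1, -36], [0, 1]].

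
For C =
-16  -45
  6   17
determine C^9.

tr C = 1 and det C = -2, so the characteristic polynomial is λ² − (1)λ + (-2) with roots 2 and -1.
Eigenvectors give P = [[-5, -3], [2, 1]] with P⁻¹ = [[1, 3], [-2, -5]], and C = P·diag(2, -1)·P⁻¹.
Then C^9 = P·diag(512, -1)·P⁻¹ = [[-2560, 3], [1024, -1]] · [[1, 3], [-2, -5]] = [[-2566, -7695], [1026, 3077]].

[[-2566, -7695], [1026, 3077]]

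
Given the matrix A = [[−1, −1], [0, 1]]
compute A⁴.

A² = I (check: tr A = 0 and det A = −1), so A⁴ = I since 4 is even.

[[1, 0], [0, 1]]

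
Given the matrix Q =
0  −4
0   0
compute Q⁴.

[[0, 0], [0, 0]]

Q is strictly triangular, hence nilpotent: Q² = 0, so Q⁴ = 0.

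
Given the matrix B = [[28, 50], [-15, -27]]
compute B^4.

tr B = 1 and det B = -6, so the characteristic polynomial is λ² − (1)λ + (-6) with roots 3 and -2.
Eigenvectors give P = [[2, 5], [-1, -3]] with P⁻¹ = [[3, 5], [-1, -2]], and B = P·diag(3, -2)·P⁻¹.
Then B^4 = P·diag(81, 16)·P⁻¹ = [[162, 80], [-81, -48]] · [[3, 5], [-1, -2]] = [[406, 650], [-195, -309]].

[[406, 650], [-195, -309]]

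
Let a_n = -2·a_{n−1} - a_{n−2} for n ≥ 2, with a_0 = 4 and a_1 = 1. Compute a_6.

With companion matrix B = [[-2, -1], [1, 0]], [a_n, a_{n−1}]ᵀ = B·[a_{n−1}, a_{n−2}]ᵀ, so [a_6, a_5]ᵀ = B⁵·[a_1, a_0]ᵀ.
B⁵ = [[-6, -5], [5, 4]], giving [a_6, a_5]ᵀ = [[-26], [21]].

-26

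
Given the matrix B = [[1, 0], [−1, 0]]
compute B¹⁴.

[[1, 0], [−1, 0]]

B² = B (a projection; rank 1, trace 1), so B¹⁴ = B.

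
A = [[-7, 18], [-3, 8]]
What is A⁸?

tr A = 1 and det A = -2, so the characteristic polynomial is λ² − (1)λ + (-2) with roots -1 and 2.
Eigenvectors give P = [[3, -2], [1, -1]] with P⁻¹ = [[1, -2], [1, -3]], and A = P·diag(-1, 2)·P⁻¹.
Then A⁸ = P·diag(1, 256)·P⁻¹ = [[3, -512], [1, -256]] · [[1, -2], [1, -3]] = [[-509, 1530], [-255, 766]].

[[-509, 1530], [-255, 766]]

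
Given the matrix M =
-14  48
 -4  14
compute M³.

[[-56, 192], [-16, 56]]

tr M = 0 and det M = -4, so the characteristic polynomial is λ² − (0)λ + (-4) with roots -2 and 2.
Eigenvectors give P = [[4, 3], [1, 1]] with P⁻¹ = [[1, -3], [-1, 4]], and M = P·diag(-2, 2)·P⁻¹.
Then M³ = P·diag(-8, 8)·P⁻¹ = [[-32, 24], [-8, 8]] · [[1, -3], [-1, 4]] = [[-56, 192], [-16, 56]].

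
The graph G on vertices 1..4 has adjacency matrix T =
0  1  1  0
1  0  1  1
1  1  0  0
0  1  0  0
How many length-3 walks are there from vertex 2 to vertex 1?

The number of length-3 walks from vertex 2 to vertex 1 is entry (2,1) of T^3, where T is the adjacency matrix.
T^2 = [[2, 1, 1, 1], [1, 3, 1, 0], [1, 1, 2, 1], [1, 0, 1, 1]]
T^3 = [[2, 4, 3, 1], [4, 2, 4, 3], [3, 4, 2, 1], [1, 3, 1, 0]]

4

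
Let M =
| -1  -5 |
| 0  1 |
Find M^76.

[[1, 0], [0, 1]]

M² = I (check: tr M = 0 and det M = -1), so M^76 = I since 76 is even.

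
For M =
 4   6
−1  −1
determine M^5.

tr M = 3 and det M = 2, so the characteristic polynomial is λ² − (3)λ + (2) with roots 1 and 2.
Eigenvectors give P = [[2, 3], [−1, −1]] with P⁻¹ = [[−1, −3], [1, 2]], and M = P·diag(1, 2)·P⁻¹.
Then M^5 = P·diag(1, 32)·P⁻¹ = [[2, 96], [−1, −32]] · [[−1, −3], [1, 2]] = [[94, 186], [−31, −61]].

[[94, 186], [−31, −61]]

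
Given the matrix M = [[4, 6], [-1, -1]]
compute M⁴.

[[46, 90], [-15, -29]]

tr M = 3 and det M = 2, so the characteristic polynomial is λ² − (3)λ + (2) with roots 1 and 2.
Eigenvectors give P = [[2, -3], [-1, 1]] with P⁻¹ = [[-1, -3], [-1, -2]], and M = P·diag(1, 2)·P⁻¹.
Then M⁴ = P·diag(1, 16)·P⁻¹ = [[2, -48], [-1, 16]] · [[-1, -3], [-1, -2]] = [[46, 90], [-15, -29]].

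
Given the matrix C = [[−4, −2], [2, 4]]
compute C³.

C² = [[12, 0], [0, 12]]
C³ = [[−48, −24], [24, 48]]

[[−48, −24], [24, 48]]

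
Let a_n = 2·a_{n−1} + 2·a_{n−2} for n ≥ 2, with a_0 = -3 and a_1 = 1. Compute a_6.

-144

With companion matrix Q = [[2, 2], [1, 0]], [a_n, a_{n−1}]ᵀ = Q·[a_{n−1}, a_{n−2}]ᵀ, so [a_6, a_5]ᵀ = Q⁵·[a_1, a_0]ᵀ.
Q⁵ = [[120, 88], [44, 32]], giving [a_6, a_5]ᵀ = [[-144], [-52]].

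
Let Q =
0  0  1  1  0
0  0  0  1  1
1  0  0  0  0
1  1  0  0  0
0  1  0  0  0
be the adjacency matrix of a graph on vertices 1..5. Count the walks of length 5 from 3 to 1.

5

The number of length-5 walks from vertex 3 to vertex 1 is entry (3,1) of Q⁵, where Q is the adjacency matrix.
Q² = [[2, 1, 0, 0, 0], [1, 2, 0, 0, 0], [0, 0, 1, 1, 0], [0, 0, 1, 2, 1], [0, 0, 0, 1, 1]]
Q³ = [[0, 0, 2, 3, 1], [0, 0, 1, 3, 2], [2, 1, 0, 0, 0], [3, 3, 0, 0, 0], [1, 2, 0, 0, 0]]
Q⁴ = [[5, 4, 0, 0, 0], [4, 5, 0, 0, 0], [0, 0, 2, 3, 1], [0, 0, 3, 6, 3], [0, 0, 1, 3, 2]]
Q⁵ = [[0, 0, 5, 9, 4], [0, 0, 4, 9, 5], [5, 4, 0, 0, 0], [9, 9, 0, 0, 0], [4, 5, 0, 0, 0]]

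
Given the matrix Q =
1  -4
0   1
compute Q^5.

[[1, -20], [0, 1]]

Q = I + N where N = [[0, -4], [0, 0]] is strictly upper-triangular, so N^2 = 0.
(I + N)^5 = I + 5·N = [[1, -20], [0, 1]].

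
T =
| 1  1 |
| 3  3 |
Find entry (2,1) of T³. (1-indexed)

T² = [[4, 4], [12, 12]]
T³ = [[16, 16], [48, 48]]

48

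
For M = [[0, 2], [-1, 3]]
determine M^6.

[[-62, 126], [-63, 127]]

tr M = 3 and det M = 2, so the characteristic polynomial is λ² − (3)λ + (2) with roots 2 and 1.
Eigenvectors give P = [[-1, 2], [-1, 1]] with P⁻¹ = [[1, -2], [1, -1]], and M = P·diag(2, 1)·P⁻¹.
Then M^6 = P·diag(64, 1)·P⁻¹ = [[-64, 2], [-64, 1]] · [[1, -2], [1, -1]] = [[-62, 126], [-63, 127]].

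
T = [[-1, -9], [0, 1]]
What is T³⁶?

T² = I (check: tr T = 0 and det T = -1), so T³⁶ = I since 36 is even.

[[1, 0], [0, 1]]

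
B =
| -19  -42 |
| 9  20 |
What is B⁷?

[[-775, -1806], [387, 902]]

tr B = 1 and det B = -2, so the characteristic polynomial is λ² − (1)λ + (-2) with roots 2 and -1.
Eigenvectors give P = [[-2, 7], [1, -3]] with P⁻¹ = [[3, 7], [1, 2]], and B = P·diag(2, -1)·P⁻¹.
Then B⁷ = P·diag(128, -1)·P⁻¹ = [[-256, -7], [128, 3]] · [[3, 7], [1, 2]] = [[-775, -1806], [387, 902]].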